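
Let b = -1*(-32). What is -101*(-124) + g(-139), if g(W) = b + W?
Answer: 12417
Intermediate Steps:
b = 32
g(W) = 32 + W
-101*(-124) + g(-139) = -101*(-124) + (32 - 139) = 12524 - 107 = 12417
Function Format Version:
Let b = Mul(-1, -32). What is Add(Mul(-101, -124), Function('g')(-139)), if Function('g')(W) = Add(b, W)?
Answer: 12417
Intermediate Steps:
b = 32
Function('g')(W) = Add(32, W)
Add(Mul(-101, -124), Function('g')(-139)) = Add(Mul(-101, -124), Add(32, -139)) = Add(12524, -107) = 12417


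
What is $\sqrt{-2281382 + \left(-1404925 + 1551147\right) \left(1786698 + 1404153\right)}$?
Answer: $2 \sqrt{116642583385} \approx 6.8306 \cdot 10^{5}$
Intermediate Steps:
$\sqrt{-2281382 + \left(-1404925 + 1551147\right) \left(1786698 + 1404153\right)} = \sqrt{-2281382 + 146222 \cdot 3190851} = \sqrt{-2281382 + 466572614922} = \sqrt{466570333540} = 2 \sqrt{116642583385}$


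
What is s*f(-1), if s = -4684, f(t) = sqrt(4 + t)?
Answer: -4684*sqrt(3) ≈ -8112.9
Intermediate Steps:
s*f(-1) = -4684*sqrt(4 - 1) = -4684*sqrt(3)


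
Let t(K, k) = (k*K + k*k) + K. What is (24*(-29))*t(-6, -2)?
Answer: -6960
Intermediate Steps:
t(K, k) = K + k² + K*k (t(K, k) = (K*k + k²) + K = (k² + K*k) + K = K + k² + K*k)
(24*(-29))*t(-6, -2) = (24*(-29))*(-6 + (-2)² - 6*(-2)) = -696*(-6 + 4 + 12) = -696*10 = -6960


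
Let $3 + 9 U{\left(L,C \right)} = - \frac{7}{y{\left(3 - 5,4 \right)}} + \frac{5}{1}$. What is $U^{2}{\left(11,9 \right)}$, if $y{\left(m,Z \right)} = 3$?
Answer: $\frac{1}{729} \approx 0.0013717$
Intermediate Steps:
$U{\left(L,C \right)} = - \frac{1}{27}$ ($U{\left(L,C \right)} = - \frac{1}{3} + \frac{- \frac{7}{3} + \frac{5}{1}}{9} = - \frac{1}{3} + \frac{\left(-7\right) \frac{1}{3} + 5 \cdot 1}{9} = - \frac{1}{3} + \frac{- \frac{7}{3} + 5}{9} = - \frac{1}{3} + \frac{1}{9} \cdot \frac{8}{3} = - \frac{1}{3} + \frac{8}{27} = - \frac{1}{27}$)
$U^{2}{\left(11,9 \right)} = \left(- \frac{1}{27}\right)^{2} = \frac{1}{729}$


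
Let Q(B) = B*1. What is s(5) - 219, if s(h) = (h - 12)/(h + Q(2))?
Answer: -220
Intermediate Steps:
Q(B) = B
s(h) = (-12 + h)/(2 + h) (s(h) = (h - 12)/(h + 2) = (-12 + h)/(2 + h))
s(5) - 219 = (-12 + 5)/(2 + 5) - 219 = -7/7 - 219 = (1/7)*(-7) - 219 = -1 - 219 = -220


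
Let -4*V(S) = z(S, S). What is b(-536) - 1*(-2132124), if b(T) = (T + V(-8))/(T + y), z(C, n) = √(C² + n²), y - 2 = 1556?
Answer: 1089515096/511 - √2/511 ≈ 2.1321e+6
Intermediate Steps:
y = 1558 (y = 2 + 1556 = 1558)
V(S) = -√2*√(S²)/4 (V(S) = -√(S² + S²)/4 = -√2*√(S²)/4)
b(T) = (T - 2*√2)/(1558 + T) (b(T) = (T - √2*√((-8)²)/4)/(T + 1558) = (T - √2*√64/4)/(1558 + T) = (T - ¼*√2*8)/(1558 + T) = (T - 2*√2)/(1558 + T))
b(-536) - 1*(-2132124) = (-536 - 2*√2)/(1558 - 536) - 1*(-2132124) = (-536 - 2*√2)/1022 + 2132124 = (-268/511 - √2/511) + 2132124 = 1089515096/511 - √2/511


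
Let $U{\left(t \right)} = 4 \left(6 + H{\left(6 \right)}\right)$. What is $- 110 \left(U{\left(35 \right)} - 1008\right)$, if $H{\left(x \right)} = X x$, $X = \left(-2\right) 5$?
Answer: $134640$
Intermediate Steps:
$X = -10$
$H{\left(x \right)} = - 10 x$
$U{\left(t \right)} = -216$ ($U{\left(t \right)} = 4 \left(6 - 60\right) = 4 \left(-54\right) = -216$)
$- 110 \left(U{\left(35 \right)} - 1008\right) = - 110 \left(-216 - 1008\right) = \left(-110\right) \left(-1224\right) = 134640$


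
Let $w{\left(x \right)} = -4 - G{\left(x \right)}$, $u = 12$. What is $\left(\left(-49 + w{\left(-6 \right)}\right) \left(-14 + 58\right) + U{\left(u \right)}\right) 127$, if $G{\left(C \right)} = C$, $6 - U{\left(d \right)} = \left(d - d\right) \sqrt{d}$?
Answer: $-261874$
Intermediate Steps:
$U{\left(d \right)} = 6$ ($U{\left(d \right)} = 6 - \left(d - d\right) \sqrt{d} = 6 - 0 \sqrt{d} = 6 - 0 = 6 + 0 = 6$)
$w{\left(x \right)} = -4 - x$
$\left(\left(-49 + w{\left(-6 \right)}\right) \left(-14 + 58\right) + U{\left(u \right)}\right) 127 = \left(\left(-49 - -2\right) \left(-14 + 58\right) + 6\right) 127 = \left(\left(-49 + \left(-4 + 6\right)\right) 44 + 6\right) 127 = \left(\left(-49 + 2\right) 44 + 6\right) 127 = \left(\left(-47\right) 44 + 6\right) 127 = \left(-2068 + 6\right) 127 = \left(-2062\right) 127 = -261874$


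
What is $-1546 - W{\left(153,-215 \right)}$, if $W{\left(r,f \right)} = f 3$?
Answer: $-901$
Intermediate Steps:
$W{\left(r,f \right)} = 3 f$
$-1546 - W{\left(153,-215 \right)} = -1546 - 3 \left(-215\right) = -1546 - -645 = -1546 + 645 = -901$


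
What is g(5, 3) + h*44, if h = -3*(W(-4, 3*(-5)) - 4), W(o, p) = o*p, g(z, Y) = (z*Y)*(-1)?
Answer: -7407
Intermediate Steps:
g(z, Y) = -Y*z (g(z, Y) = (Y*z)*(-1) = -Y*z)
h = -168 (h = -3*(-12*(-5) - 4) = -3*(-4*(-15) - 4) = -3*(60 - 4) = -3*56 = -168)
g(5, 3) + h*44 = -1*3*5 - 168*44 = -15 - 7392 = -7407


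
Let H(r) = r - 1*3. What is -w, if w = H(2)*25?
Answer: 25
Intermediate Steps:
H(r) = -3 + r (H(r) = r - 3 = -3 + r)
w = -25 (w = (-3 + 2)*25 = -1*25 = -25)
-w = -1*(-25) = 25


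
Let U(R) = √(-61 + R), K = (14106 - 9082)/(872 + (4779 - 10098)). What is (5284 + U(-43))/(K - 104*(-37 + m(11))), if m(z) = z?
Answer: 5874487/3004916 + 4447*I*√26/6009832 ≈ 1.955 + 0.003773*I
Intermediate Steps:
K = -5024/4447 (K = 5024/(872 - 5319) = 5024/(-4447) = 5024*(-1/4447) = -5024/4447 ≈ -1.1298)
(5284 + U(-43))/(K - 104*(-37 + m(11))) = (5284 + √(-61 - 43))/(-5024/4447 - 104*(-37 + 11)) = (5284 + √(-104))/(-5024/4447 - 104*(-26)) = (5284 + 2*I*√26)/(-5024/4447 + 2704) = (5284 + 2*I*√26)/(12019664/4447) = (5284 + 2*I*√26)*(4447/12019664) = 5874487/3004916 + 4447*I*√26/6009832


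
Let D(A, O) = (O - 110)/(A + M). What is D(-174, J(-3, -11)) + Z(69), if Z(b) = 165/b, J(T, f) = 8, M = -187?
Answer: 22201/8303 ≈ 2.6739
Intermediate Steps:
D(A, O) = (-110 + O)/(-187 + A) (D(A, O) = (O - 110)/(A - 187) = (-110 + O)/(-187 + A))
D(-174, J(-3, -11)) + Z(69) = (-110 + 8)/(-187 - 174) + 165/69 = -102/(-361) + 165*(1/69) = -1/361*(-102) + 55/23 = 102/361 + 55/23 = 22201/8303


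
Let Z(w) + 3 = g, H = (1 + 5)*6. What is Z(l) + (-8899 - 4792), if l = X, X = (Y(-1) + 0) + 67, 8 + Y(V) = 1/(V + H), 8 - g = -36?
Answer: -13650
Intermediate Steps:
g = 44 (g = 8 - 1*(-36) = 8 + 36 = 44)
H = 36 (H = 6*6 = 36)
Y(V) = -8 + 1/(36 + V) (Y(V) = -8 + 1/(V + 36) = -8 + 1/(36 + V))
X = 2066/35 (X = ((-287 - 8*(-1))/(36 - 1) + 0) + 67 = ((-287 + 8)/35 + 0) + 67 = ((1/35)*(-279) + 0) + 67 = (-279/35 + 0) + 67 = -279/35 + 67 = 2066/35 ≈ 59.029)
l = 2066/35 ≈ 59.029
Z(w) = 41 (Z(w) = -3 + 44 = 41)
Z(l) + (-8899 - 4792) = 41 + (-8899 - 4792) = 41 - 13691 = -13650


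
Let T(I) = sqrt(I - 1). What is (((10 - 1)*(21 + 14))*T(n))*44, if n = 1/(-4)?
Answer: 6930*I*sqrt(5) ≈ 15496.0*I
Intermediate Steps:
n = -1/4 (n = 1*(-1/4) = -1/4 ≈ -0.25000)
T(I) = sqrt(-1 + I)
(((10 - 1)*(21 + 14))*T(n))*44 = (((10 - 1)*(21 + 14))*sqrt(-1 - 1/4))*44 = ((9*35)*sqrt(-5/4))*44 = (315*(I*sqrt(5)/2))*44 = (315*I*sqrt(5)/2)*44 = 6930*I*sqrt(5)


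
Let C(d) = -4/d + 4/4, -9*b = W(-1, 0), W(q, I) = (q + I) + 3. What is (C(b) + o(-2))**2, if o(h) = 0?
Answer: 361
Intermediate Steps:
W(q, I) = 3 + I + q (W(q, I) = (I + q) + 3 = 3 + I + q)
b = -2/9 (b = -(3 + 0 - 1)/9 = -1/9*2 = -2/9 ≈ -0.22222)
C(d) = 1 - 4/d (C(d) = -4/d + 4*(1/4) = -4/d + 1 = 1 - 4/d)
(C(b) + o(-2))**2 = ((-4 - 2/9)/(-2/9) + 0)**2 = (-9/2*(-38/9) + 0)**2 = (19 + 0)**2 = 19**2 = 361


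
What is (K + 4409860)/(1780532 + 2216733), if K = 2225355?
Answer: 1327043/799453 ≈ 1.6599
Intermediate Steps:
(K + 4409860)/(1780532 + 2216733) = (2225355 + 4409860)/(1780532 + 2216733) = 6635215/3997265 = 6635215*(1/3997265) = 1327043/799453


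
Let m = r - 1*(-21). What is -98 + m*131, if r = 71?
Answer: 11954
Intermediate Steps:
m = 92 (m = 71 - 1*(-21) = 71 + 21 = 92)
-98 + m*131 = -98 + 92*131 = -98 + 12052 = 11954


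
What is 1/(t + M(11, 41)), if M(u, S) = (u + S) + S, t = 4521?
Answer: 1/4614 ≈ 0.00021673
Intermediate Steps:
M(u, S) = u + 2*S (M(u, S) = (S + u) + S = u + 2*S)
1/(t + M(11, 41)) = 1/(4521 + (11 + 2*41)) = 1/(4521 + (11 + 82)) = 1/(4521 + 93) = 1/4614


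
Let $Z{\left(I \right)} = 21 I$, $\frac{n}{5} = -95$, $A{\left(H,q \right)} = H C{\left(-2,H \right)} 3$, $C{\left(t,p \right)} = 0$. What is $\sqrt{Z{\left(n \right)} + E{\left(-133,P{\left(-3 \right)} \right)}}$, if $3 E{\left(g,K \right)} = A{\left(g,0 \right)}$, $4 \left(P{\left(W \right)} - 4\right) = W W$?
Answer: $5 i \sqrt{399} \approx 99.875 i$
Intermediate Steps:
$P{\left(W \right)} = 4 + \frac{W^{2}}{4}$ ($P{\left(W \right)} = 4 + \frac{W W}{4} = 4 + \frac{W^{2}}{4}$)
$A{\left(H,q \right)} = 0$ ($A{\left(H,q \right)} = H 0 \cdot 3 = 0 \cdot 3 = 0$)
$n = -475$ ($n = 5 \left(-95\right) = -475$)
$E{\left(g,K \right)} = 0$ ($E{\left(g,K \right)} = \frac{1}{3} \cdot 0 = 0$)
$\sqrt{Z{\left(n \right)} + E{\left(-133,P{\left(-3 \right)} \right)}} = \sqrt{21 \left(-475\right) + 0} = \sqrt{-9975 + 0} = \sqrt{-9975} = 5 i \sqrt{399}$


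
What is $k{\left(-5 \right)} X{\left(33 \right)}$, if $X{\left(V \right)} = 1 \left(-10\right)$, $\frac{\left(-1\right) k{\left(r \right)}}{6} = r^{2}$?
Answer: $1500$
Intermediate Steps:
$k{\left(r \right)} = - 6 r^{2}$
$X{\left(V \right)} = -10$
$k{\left(-5 \right)} X{\left(33 \right)} = - 6 \left(-5\right)^{2} \left(-10\right) = \left(-6\right) 25 \left(-10\right) = \left(-150\right) \left(-10\right) = 1500$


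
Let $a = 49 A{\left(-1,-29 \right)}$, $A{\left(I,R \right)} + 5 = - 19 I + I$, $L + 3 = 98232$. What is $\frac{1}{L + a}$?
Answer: $\frac{1}{98866} \approx 1.0115 \cdot 10^{-5}$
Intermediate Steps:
$L = 98229$ ($L = -3 + 98232 = 98229$)
$A{\left(I,R \right)} = -5 - 18 I$ ($A{\left(I,R \right)} = -5 + \left(- 19 I + I\right) = -5 - 18 I$)
$a = 637$ ($a = 49 \left(-5 - -18\right) = 49 \left(-5 + 18\right) = 49 \cdot 13 = 637$)
$\frac{1}{L + a} = \frac{1}{98229 + 637} = \frac{1}{98866}$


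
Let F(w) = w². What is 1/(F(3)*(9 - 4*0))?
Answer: 1/81 ≈ 0.012346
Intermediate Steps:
1/(F(3)*(9 - 4*0)) = 1/(3²*(9 - 4*0)) = 1/(9*(9 + 0)) = 1/(9*9) = 1/81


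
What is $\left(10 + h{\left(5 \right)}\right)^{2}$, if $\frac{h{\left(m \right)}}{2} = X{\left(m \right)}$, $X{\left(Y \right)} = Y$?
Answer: $400$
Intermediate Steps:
$h{\left(m \right)} = 2 m$
$\left(10 + h{\left(5 \right)}\right)^{2} = \left(10 + 2 \cdot 5\right)^{2} = \left(10 + 10\right)^{2} = 20^{2} = 400$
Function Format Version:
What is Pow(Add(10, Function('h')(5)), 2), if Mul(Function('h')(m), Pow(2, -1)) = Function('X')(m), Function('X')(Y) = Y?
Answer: 400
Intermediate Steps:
Function('h')(m) = Mul(2, m)
Pow(Add(10, Function('h')(5)), 2) = Pow(Add(10, Mul(2, 5)), 2) = Pow(Add(10, 10), 2) = Pow(20, 2) = 400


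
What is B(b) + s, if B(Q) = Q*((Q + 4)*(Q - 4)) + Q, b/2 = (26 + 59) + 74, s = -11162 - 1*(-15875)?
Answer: 32157375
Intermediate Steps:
s = 4713 (s = -11162 + 15875 = 4713)
b = 318 (b = 2*((26 + 59) + 74) = 2*(85 + 74) = 2*159 = 318)
B(Q) = Q + Q*(-4 + Q)*(4 + Q) (B(Q) = Q*((4 + Q)*(-4 + Q)) + Q = Q*((-4 + Q)*(4 + Q)) + Q = Q*(-4 + Q)*(4 + Q) + Q = Q + Q*(-4 + Q)*(4 + Q))
B(b) + s = 318*(-15 + 318²) + 4713 = 318*(-15 + 101124) + 4713 = 318*101109 + 4713 = 32152662 + 4713 = 32157375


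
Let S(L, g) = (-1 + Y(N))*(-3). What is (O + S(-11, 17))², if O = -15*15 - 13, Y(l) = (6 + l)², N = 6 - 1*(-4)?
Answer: 1006009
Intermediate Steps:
N = 10 (N = 6 + 4 = 10)
S(L, g) = -765 (S(L, g) = (-1 + (6 + 10)²)*(-3) = (-1 + 16²)*(-3) = (-1 + 256)*(-3) = 255*(-3) = -765)
O = -238 (O = -225 - 13 = -238)
(O + S(-11, 17))² = (-238 - 765)² = (-1003)² = 1006009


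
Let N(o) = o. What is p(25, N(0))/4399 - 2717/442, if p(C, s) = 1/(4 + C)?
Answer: -26662305/4337414 ≈ -6.1470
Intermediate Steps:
p(25, N(0))/4399 - 2717/442 = 1/((4 + 25)*4399) - 2717/442 = (1/4399)/29 - 2717*1/442 = (1/29)*(1/4399) - 209/34 = 1/127571 - 209/34 = -26662305/4337414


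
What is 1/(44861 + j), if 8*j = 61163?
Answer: 8/420051 ≈ 1.9045e-5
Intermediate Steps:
j = 61163/8 (j = (⅛)*61163 = 61163/8 ≈ 7645.4)
1/(44861 + j) = 1/(44861 + 61163/8) = 1/(420051/8) = 8/420051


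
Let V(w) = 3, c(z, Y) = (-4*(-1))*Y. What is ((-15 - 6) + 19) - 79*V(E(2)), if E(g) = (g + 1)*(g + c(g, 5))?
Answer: -239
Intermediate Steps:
c(z, Y) = 4*Y
E(g) = (1 + g)*(20 + g) (E(g) = (g + 1)*(g + 4*5) = (1 + g)*(g + 20) = (1 + g)*(20 + g))
((-15 - 6) + 19) - 79*V(E(2)) = ((-15 - 6) + 19) - 79*3 = (-21 + 19) - 237 = -2 - 237 = -239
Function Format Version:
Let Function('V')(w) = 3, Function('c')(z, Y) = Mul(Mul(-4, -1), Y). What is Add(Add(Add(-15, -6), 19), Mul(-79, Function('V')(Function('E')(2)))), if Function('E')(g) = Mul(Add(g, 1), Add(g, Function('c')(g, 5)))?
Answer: -239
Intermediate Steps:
Function('c')(z, Y) = Mul(4, Y)
Function('E')(g) = Mul(Add(1, g), Add(20, g)) (Function('E')(g) = Mul(Add(g, 1), Add(g, Mul(4, 5))) = Mul(Add(1, g), Add(g, 20)) = Mul(Add(1, g), Add(20, g)))
Add(Add(Add(-15, -6), 19), Mul(-79, Function('V')(Function('E')(2)))) = Add(Add(Add(-15, -6), 19), Mul(-79, 3)) = Add(Add(-21, 19), -237) = Add(-2, -237) = -239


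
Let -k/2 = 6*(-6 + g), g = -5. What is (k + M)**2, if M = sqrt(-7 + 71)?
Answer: 19600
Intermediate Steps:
M = 8 (M = sqrt(64) = 8)
k = 132 (k = -12*(-6 - 5) = -12*(-11) = -2*(-66) = 132)
(k + M)**2 = (132 + 8)**2 = 140**2 = 19600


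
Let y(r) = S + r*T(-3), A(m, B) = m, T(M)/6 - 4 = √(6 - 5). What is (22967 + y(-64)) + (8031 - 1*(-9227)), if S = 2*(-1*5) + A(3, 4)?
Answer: 38298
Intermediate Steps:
T(M) = 30 (T(M) = 24 + 6*√(6 - 5) = 24 + 6*√1 = 24 + 6*1 = 24 + 6 = 30)
S = -7 (S = 2*(-1*5) + 3 = 2*(-5) + 3 = -10 + 3 = -7)
y(r) = -7 + 30*r (y(r) = -7 + r*30 = -7 + 30*r)
(22967 + y(-64)) + (8031 - 1*(-9227)) = (22967 + (-7 + 30*(-64))) + (8031 - 1*(-9227)) = (22967 + (-7 - 1920)) + (8031 + 9227) = (22967 - 1927) + 17258 = 21040 + 17258 = 38298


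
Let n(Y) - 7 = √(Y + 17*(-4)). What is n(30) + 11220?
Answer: 11227 + I*√38 ≈ 11227.0 + 6.1644*I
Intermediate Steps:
n(Y) = 7 + √(-68 + Y) (n(Y) = 7 + √(Y + 17*(-4)) = 7 + √(Y - 68) = 7 + √(-68 + Y))
n(30) + 11220 = (7 + √(-68 + 30)) + 11220 = (7 + √(-38)) + 11220 = (7 + I*√38) + 11220 = 11227 + I*√38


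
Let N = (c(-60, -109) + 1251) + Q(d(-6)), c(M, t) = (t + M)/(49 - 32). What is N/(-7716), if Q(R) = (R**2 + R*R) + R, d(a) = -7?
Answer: -22645/131172 ≈ -0.17264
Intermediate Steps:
Q(R) = R + 2*R**2 (Q(R) = (R**2 + R**2) + R = 2*R**2 + R = R + 2*R**2)
c(M, t) = M/17 + t/17 (c(M, t) = (M + t)/17 = (M + t)*(1/17) = M/17 + t/17)
N = 22645/17 (N = (((1/17)*(-60) + (1/17)*(-109)) + 1251) - 7*(1 + 2*(-7)) = ((-60/17 - 109/17) + 1251) - 7*(1 - 14) = (-169/17 + 1251) - 7*(-13) = 21098/17 + 91 = 22645/17 ≈ 1332.1)
N/(-7716) = (22645/17)/(-7716) = (22645/17)*(-1/7716) = -22645/131172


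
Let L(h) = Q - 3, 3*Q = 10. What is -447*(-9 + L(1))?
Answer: 3874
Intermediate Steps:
Q = 10/3 (Q = (⅓)*10 = 10/3 ≈ 3.3333)
L(h) = ⅓ (L(h) = 10/3 - 3 = ⅓)
-447*(-9 + L(1)) = -447*(-9 + ⅓) = -447*(-26/3) = 3874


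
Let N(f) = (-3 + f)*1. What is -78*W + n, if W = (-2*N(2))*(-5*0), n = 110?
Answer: 110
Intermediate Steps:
N(f) = -3 + f
W = 0 (W = (-2*(-3 + 2))*(-5*0) = -2*(-1)*0 = 2*0 = 0)
-78*W + n = -78*0 + 110 = 0 + 110 = 110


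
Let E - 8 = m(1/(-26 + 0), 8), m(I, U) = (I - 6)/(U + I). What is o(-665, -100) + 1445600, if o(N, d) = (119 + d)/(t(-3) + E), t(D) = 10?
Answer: 5159350333/3569 ≈ 1.4456e+6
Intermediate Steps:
m(I, U) = (-6 + I)/(I + U)
E = 1499/207 (E = 8 + (-6 + 1/(-26 + 0))/(1/(-26 + 0) + 8) = 8 + (-6 + 1/(-26))/(1/(-26) + 8) = 8 + (-6 - 1/26)/(-1/26 + 8) = 8 - 157/26/(207/26) = 8 + (26/207)*(-157/26) = 8 - 157/207 = 1499/207 ≈ 7.2415)
o(N, d) = 24633/3569 + 207*d/3569 (o(N, d) = (119 + d)/(10 + 1499/207) = (119 + d)/(3569/207) = (119 + d)*(207/3569) = 24633/3569 + 207*d/3569)
o(-665, -100) + 1445600 = (24633/3569 + (207/3569)*(-100)) + 1445600 = (24633/3569 - 20700/3569) + 1445600 = 3933/3569 + 1445600 = 5159350333/3569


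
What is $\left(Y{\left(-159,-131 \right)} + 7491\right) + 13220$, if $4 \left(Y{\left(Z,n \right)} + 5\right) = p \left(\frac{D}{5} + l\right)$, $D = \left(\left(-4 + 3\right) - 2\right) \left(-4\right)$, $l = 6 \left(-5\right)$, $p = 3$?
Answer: $\frac{206853}{10} \approx 20685.0$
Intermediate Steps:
$l = -30$
$D = 12$ ($D = \left(-1 - 2\right) \left(-4\right) = \left(-3\right) \left(-4\right) = 12$)
$Y{\left(Z,n \right)} = - \frac{257}{10}$ ($Y{\left(Z,n \right)} = -5 + \frac{3 \left(\frac{12}{5} - 30\right)}{4} = -5 + \frac{3 \left(- \frac{138}{5}\right)}{4} = -5 + \frac{1}{4} \left(- \frac{414}{5}\right) = -5 - \frac{207}{10} = - \frac{257}{10}$)
$\left(Y{\left(-159,-131 \right)} + 7491\right) + 13220 = \left(- \frac{257}{10} + 7491\right) + 13220 = \frac{74653}{10} + 13220 = \frac{206853}{10}$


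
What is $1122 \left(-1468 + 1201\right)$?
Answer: $-299574$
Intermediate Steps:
$1122 \left(-1468 + 1201\right) = 1122 \left(-267\right) = -299574$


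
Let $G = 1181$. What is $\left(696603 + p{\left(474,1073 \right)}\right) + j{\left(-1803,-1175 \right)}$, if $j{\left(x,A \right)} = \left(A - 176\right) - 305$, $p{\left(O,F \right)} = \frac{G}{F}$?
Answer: $\frac{745679312}{1073} \approx 6.9495 \cdot 10^{5}$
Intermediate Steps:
$p{\left(O,F \right)} = \frac{1181}{F}$
$j{\left(x,A \right)} = -481 + A$ ($j{\left(x,A \right)} = \left(A - 176\right) - 305 = \left(-176 + A\right) - 305 = -481 + A$)
$\left(696603 + p{\left(474,1073 \right)}\right) + j{\left(-1803,-1175 \right)} = \left(696603 + \frac{1181}{1073}\right) - 1656 = \frac{747456200}{1073} - 1656 = \frac{745679312}{1073}$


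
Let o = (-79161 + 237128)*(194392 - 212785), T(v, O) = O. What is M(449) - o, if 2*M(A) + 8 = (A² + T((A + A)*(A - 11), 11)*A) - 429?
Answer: 5811180165/2 ≈ 2.9056e+9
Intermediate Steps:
M(A) = -437/2 + A²/2 + 11*A/2 (M(A) = -4 + ((A² + 11*A) - 429)/2 = -4 + (-429 + A² + 11*A)/2 = -4 + (-429/2 + A²/2 + 11*A/2) = -437/2 + A²/2 + 11*A/2)
o = -2905487031 (o = 157967*(-18393) = -2905487031)
M(449) - o = (-437/2 + (½)*449² + (11/2)*449) - 1*(-2905487031) = (-437/2 + (½)*201601 + 4939/2) + 2905487031 = (-437/2 + 201601/2 + 4939/2) + 2905487031 = 206103/2 + 2905487031 = 5811180165/2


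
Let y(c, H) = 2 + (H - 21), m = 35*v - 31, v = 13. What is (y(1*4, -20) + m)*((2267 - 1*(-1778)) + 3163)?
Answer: 2775080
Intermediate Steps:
m = 424 (m = 35*13 - 31 = 455 - 31 = 424)
y(c, H) = -19 + H (y(c, H) = 2 + (-21 + H) = -19 + H)
(y(1*4, -20) + m)*((2267 - 1*(-1778)) + 3163) = ((-19 - 20) + 424)*((2267 - 1*(-1778)) + 3163) = (-39 + 424)*((2267 + 1778) + 3163) = 385*(4045 + 3163) = 385*7208 = 2775080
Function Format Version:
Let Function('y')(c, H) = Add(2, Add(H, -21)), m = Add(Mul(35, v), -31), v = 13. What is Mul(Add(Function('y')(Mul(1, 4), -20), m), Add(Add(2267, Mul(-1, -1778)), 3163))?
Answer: 2775080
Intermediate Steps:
m = 424 (m = Add(Mul(35, 13), -31) = Add(455, -31) = 424)
Function('y')(c, H) = Add(-19, H) (Function('y')(c, H) = Add(2, Add(-21, H)) = Add(-19, H))
Mul(Add(Function('y')(Mul(1, 4), -20), m), Add(Add(2267, Mul(-1, -1778)), 3163)) = Mul(Add(Add(-19, -20), 424), Add(Add(2267, Mul(-1, -1778)), 3163)) = Mul(Add(-39, 424), Add(Add(2267, 1778), 3163)) = Mul(385, Add(4045, 3163)) = Mul(385, 7208) = 2775080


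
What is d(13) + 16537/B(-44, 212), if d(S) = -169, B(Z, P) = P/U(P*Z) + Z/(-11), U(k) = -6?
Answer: -65497/94 ≈ -696.78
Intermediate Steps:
B(Z, P) = -P/6 - Z/11 (B(Z, P) = P/(-6) + Z/(-11) = P*(-⅙) + Z*(-1/11) = -P/6 - Z/11)
d(13) + 16537/B(-44, 212) = -169 + 16537/(-⅙*212 - 1/11*(-44)) = -169 + 16537/(-106/3 + 4) = -169 + 16537/(-94/3) = -169 + 16537*(-3/94) = -169 - 49611/94 = -65497/94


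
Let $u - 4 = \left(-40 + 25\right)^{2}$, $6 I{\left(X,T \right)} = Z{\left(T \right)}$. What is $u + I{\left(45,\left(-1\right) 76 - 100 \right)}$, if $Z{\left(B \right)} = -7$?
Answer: $\frac{1367}{6} \approx 227.83$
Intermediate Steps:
$I{\left(X,T \right)} = - \frac{7}{6}$ ($I{\left(X,T \right)} = \frac{1}{6} \left(-7\right) = - \frac{7}{6}$)
$u = 229$ ($u = 4 + \left(-40 + 25\right)^{2} = 4 + \left(-15\right)^{2} = 4 + 225 = 229$)
$u + I{\left(45,\left(-1\right) 76 - 100 \right)} = 229 - \frac{7}{6} = \frac{1367}{6}$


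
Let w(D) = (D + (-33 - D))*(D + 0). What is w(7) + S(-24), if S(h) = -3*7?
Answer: -252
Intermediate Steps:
S(h) = -21
w(D) = -33*D
w(7) + S(-24) = -33*7 - 21 = -231 - 21 = -252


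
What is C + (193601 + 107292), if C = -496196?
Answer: -195303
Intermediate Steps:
C + (193601 + 107292) = -496196 + (193601 + 107292) = -496196 + 300893 = -195303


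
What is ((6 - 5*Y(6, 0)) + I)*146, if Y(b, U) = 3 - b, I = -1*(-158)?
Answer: 26134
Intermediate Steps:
I = 158
((6 - 5*Y(6, 0)) + I)*146 = ((6 - 5*(3 - 1*6)) + 158)*146 = ((6 - 5*(3 - 6)) + 158)*146 = ((6 - 5*(-3)) + 158)*146 = ((6 + 15) + 158)*146 = (21 + 158)*146 = 179*146 = 26134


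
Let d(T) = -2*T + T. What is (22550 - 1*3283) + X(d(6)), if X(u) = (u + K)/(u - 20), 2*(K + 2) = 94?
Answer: 38531/2 ≈ 19266.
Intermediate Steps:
K = 45 (K = -2 + (½)*94 = -2 + 47 = 45)
d(T) = -T
X(u) = (45 + u)/(-20 + u) (X(u) = (u + 45)/(u - 20) = (45 + u)/(-20 + u))
(22550 - 1*3283) + X(d(6)) = (22550 - 1*3283) + (45 - 1*6)/(-20 - 1*6) = (22550 - 3283) + (45 - 6)/(-20 - 6) = 19267 + 39/(-26) = 19267 - 1/26*39 = 19267 - 3/2 = 38531/2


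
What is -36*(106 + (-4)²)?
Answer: -4392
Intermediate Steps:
-36*(106 + (-4)²) = -36*(106 + 16) = -36*122 = -4392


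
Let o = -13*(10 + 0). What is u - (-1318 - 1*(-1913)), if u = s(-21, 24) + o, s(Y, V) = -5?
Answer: -730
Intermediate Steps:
o = -130 (o = -13*10 = -130)
u = -135 (u = -5 - 130 = -135)
u - (-1318 - 1*(-1913)) = -135 - (-1318 - 1*(-1913)) = -135 - (-1318 + 1913) = -135 - 1*595 = -135 - 595 = -730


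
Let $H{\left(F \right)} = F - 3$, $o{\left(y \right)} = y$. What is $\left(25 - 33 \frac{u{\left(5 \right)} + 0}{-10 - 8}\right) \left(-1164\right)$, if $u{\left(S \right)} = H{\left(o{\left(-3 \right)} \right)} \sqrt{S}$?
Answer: $-29100 + 12804 \sqrt{5} \approx -469.39$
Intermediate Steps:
$H{\left(F \right)} = -3 + F$
$u{\left(S \right)} = - 6 \sqrt{S}$ ($u{\left(S \right)} = \left(-3 - 3\right) \sqrt{S} = - 6 \sqrt{S}$)
$\left(25 - 33 \frac{u{\left(5 \right)} + 0}{-10 - 8}\right) \left(-1164\right) = \left(25 - 33 \frac{- 6 \sqrt{5} + 0}{-10 - 8}\right) \left(-1164\right) = \left(25 - 33 \frac{\left(-6\right) \sqrt{5}}{-18}\right) \left(-1164\right) = \left(25 - 33 - 6 \sqrt{5} \left(- \frac{1}{18}\right)\right) \left(-1164\right) = \left(25 - 33 \frac{\sqrt{5}}{3}\right) \left(-1164\right) = \left(25 - 11 \sqrt{5}\right) \left(-1164\right) = -29100 + 12804 \sqrt{5}$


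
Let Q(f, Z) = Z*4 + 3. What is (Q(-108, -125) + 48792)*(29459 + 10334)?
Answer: 1921802935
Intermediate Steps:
Q(f, Z) = 3 + 4*Z (Q(f, Z) = 4*Z + 3 = 3 + 4*Z)
(Q(-108, -125) + 48792)*(29459 + 10334) = ((3 + 4*(-125)) + 48792)*(29459 + 10334) = ((3 - 500) + 48792)*39793 = (-497 + 48792)*39793 = 48295*39793 = 1921802935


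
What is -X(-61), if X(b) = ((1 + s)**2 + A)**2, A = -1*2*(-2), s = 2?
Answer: -169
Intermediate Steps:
A = 4 (A = -2*(-2) = 4)
X(b) = 169 (X(b) = ((1 + 2)**2 + 4)**2 = (3**2 + 4)**2 = (9 + 4)**2 = 13**2 = 169)
-X(-61) = -1*169 = -169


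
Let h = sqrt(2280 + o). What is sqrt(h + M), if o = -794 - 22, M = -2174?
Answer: sqrt(-2174 + 2*sqrt(366)) ≈ 46.214*I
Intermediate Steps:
o = -816
h = 2*sqrt(366) (h = sqrt(2280 - 816) = sqrt(1464) = 2*sqrt(366) ≈ 38.262)
sqrt(h + M) = sqrt(2*sqrt(366) - 2174) = sqrt(-2174 + 2*sqrt(366))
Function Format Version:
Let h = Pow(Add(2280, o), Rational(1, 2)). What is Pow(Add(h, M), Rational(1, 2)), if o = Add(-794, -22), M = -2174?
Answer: Pow(Add(-2174, Mul(2, Pow(366, Rational(1, 2)))), Rational(1, 2)) ≈ Mul(46.214, I)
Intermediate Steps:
o = -816
h = Mul(2, Pow(366, Rational(1, 2))) (h = Pow(Add(2280, -816), Rational(1, 2)) = Pow(1464, Rational(1, 2)) = Mul(2, Pow(366, Rational(1, 2))) ≈ 38.262)
Pow(Add(h, M), Rational(1, 2)) = Pow(Add(Mul(2, Pow(366, Rational(1, 2))), -2174), Rational(1, 2)) = Pow(Add(-2174, Mul(2, Pow(366, Rational(1, 2)))), Rational(1, 2))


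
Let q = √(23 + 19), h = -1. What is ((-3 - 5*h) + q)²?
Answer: (2 + √42)² ≈ 71.923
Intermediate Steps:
q = √42 ≈ 6.4807
((-3 - 5*h) + q)² = ((-3 - 5*(-1)) + √42)² = ((-3 + 5) + √42)² = (2 + √42)²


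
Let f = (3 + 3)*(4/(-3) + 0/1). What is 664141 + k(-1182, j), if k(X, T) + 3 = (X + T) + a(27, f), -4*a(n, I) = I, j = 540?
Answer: 663498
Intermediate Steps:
f = -8 (f = 6*(4*(-1/3) + 0*1) = 6*(-4/3 + 0) = 6*(-4/3) = -8)
a(n, I) = -I/4
k(X, T) = -1 + T + X (k(X, T) = -3 + ((X + T) - 1/4*(-8)) = -3 + ((T + X) + 2) = -3 + (2 + T + X) = -1 + T + X)
664141 + k(-1182, j) = 664141 + (-1 + 540 - 1182) = 664141 - 643 = 663498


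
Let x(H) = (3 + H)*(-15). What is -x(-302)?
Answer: -4485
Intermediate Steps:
x(H) = -45 - 15*H
-x(-302) = -(-45 - 15*(-302)) = -(-45 + 4530) = -1*4485 = -4485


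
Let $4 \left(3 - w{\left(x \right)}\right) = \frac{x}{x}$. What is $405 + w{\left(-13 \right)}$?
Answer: $\frac{1631}{4} \approx 407.75$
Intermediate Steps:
$w{\left(x \right)} = \frac{11}{4}$ ($w{\left(x \right)} = 3 - \frac{x \frac{1}{x}}{4} = 3 - \frac{1}{4} = \frac{11}{4}$)
$405 + w{\left(-13 \right)} = 405 + \frac{11}{4} = \frac{1631}{4}$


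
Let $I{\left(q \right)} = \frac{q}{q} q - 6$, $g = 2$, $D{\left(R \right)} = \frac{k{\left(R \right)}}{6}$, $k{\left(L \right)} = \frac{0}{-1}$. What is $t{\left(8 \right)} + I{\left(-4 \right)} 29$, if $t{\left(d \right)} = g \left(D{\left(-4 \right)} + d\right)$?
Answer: $-274$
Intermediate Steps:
$k{\left(L \right)} = 0$ ($k{\left(L \right)} = 0 \left(-1\right) = 0$)
$D{\left(R \right)} = 0$ ($D{\left(R \right)} = \frac{0}{6} = 0 \cdot \frac{1}{6} = 0$)
$I{\left(q \right)} = -6 + q$ ($I{\left(q \right)} = 1 q - 6 = q - 6 = -6 + q$)
$t{\left(d \right)} = 2 d$ ($t{\left(d \right)} = 2 \left(0 + d\right) = 2 d$)
$t{\left(8 \right)} + I{\left(-4 \right)} 29 = 2 \cdot 8 + \left(-6 - 4\right) 29 = 16 - 290 = -274$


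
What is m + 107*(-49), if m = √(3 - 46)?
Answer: -5243 + I*√43 ≈ -5243.0 + 6.5574*I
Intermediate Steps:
m = I*√43 (m = √(-43) = I*√43 ≈ 6.5574*I)
m + 107*(-49) = I*√43 + 107*(-49) = I*√43 - 5243 = -5243 + I*√43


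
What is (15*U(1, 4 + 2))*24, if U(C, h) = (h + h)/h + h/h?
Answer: 1080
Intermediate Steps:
U(C, h) = 3 (U(C, h) = (2*h)/h + 1 = 2 + 1 = 3)
(15*U(1, 4 + 2))*24 = (15*3)*24 = 45*24 = 1080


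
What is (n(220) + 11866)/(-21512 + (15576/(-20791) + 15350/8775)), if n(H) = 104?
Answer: -2298756915/4131040913 ≈ -0.55646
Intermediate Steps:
(n(220) + 11866)/(-21512 + (15576/(-20791) + 15350/8775)) = (104 + 11866)/(-21512 + (15576/(-20791) + 15350/8775)) = 11970/(-21512 + (15576*(-1/20791) + 15350*(1/8775))) = 11970/(-21512 + (-15576/20791 + 614/351)) = 11970/(-21512 + 7298498/7297641) = 11970/(-156979554694/7297641) = 11970*(-7297641/156979554694) = -2298756915/4131040913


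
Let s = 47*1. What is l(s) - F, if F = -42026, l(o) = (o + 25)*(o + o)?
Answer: 48794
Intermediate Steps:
s = 47
l(o) = 2*o*(25 + o) (l(o) = (25 + o)*(2*o) = 2*o*(25 + o))
l(s) - F = 2*47*(25 + 47) - 1*(-42026) = 2*47*72 + 42026 = 6768 + 42026 = 48794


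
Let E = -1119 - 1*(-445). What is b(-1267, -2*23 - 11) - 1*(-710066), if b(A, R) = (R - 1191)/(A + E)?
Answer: 459413118/647 ≈ 7.1007e+5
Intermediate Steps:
E = -674 (E = -1119 + 445 = -674)
b(A, R) = (-1191 + R)/(-674 + A) (b(A, R) = (R - 1191)/(A - 674) = (-1191 + R)/(-674 + A))
b(-1267, -2*23 - 11) - 1*(-710066) = (-1191 + (-2*23 - 11))/(-674 - 1267) - 1*(-710066) = (-1191 + (-46 - 11))/(-1941) + 710066 = -(-1191 - 57)/1941 + 710066 = -1/1941*(-1248) + 710066 = 416/647 + 710066 = 459413118/647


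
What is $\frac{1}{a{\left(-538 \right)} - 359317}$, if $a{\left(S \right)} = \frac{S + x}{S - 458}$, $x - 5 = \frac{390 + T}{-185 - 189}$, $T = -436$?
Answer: $- \frac{15521}{5576950853} \approx -2.7831 \cdot 10^{-6}$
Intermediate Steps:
$x = \frac{958}{187}$ ($x = 5 + \frac{390 - 436}{-185 - 189} = 5 - \frac{46}{-374} = 5 - - \frac{23}{187} = 5 + \frac{23}{187} = \frac{958}{187} \approx 5.123$)
$a{\left(S \right)} = \frac{\frac{958}{187} + S}{-458 + S}$ ($a{\left(S \right)} = \frac{S + \frac{958}{187}}{S - 458} = \frac{\frac{958}{187} + S}{-458 + S}$)
$\frac{1}{a{\left(-538 \right)} - 359317} = \frac{1}{\frac{\frac{958}{187} - 538}{-458 - 538} - 359317} = \frac{1}{\frac{1}{-996} \left(- \frac{99648}{187}\right) - 359317} = \frac{1}{\left(- \frac{1}{996}\right) \left(- \frac{99648}{187}\right) - 359317} = \frac{1}{\frac{8304}{15521} - 359317} = \frac{1}{- \frac{5576950853}{15521}} = - \frac{15521}{5576950853}$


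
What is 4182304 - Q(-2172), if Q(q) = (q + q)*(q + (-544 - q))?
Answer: 1819168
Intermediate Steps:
Q(q) = -1088*q (Q(q) = (2*q)*(-544) = -1088*q)
4182304 - Q(-2172) = 4182304 - (-1088)*(-2172) = 4182304 - 1*2363136 = 4182304 - 2363136 = 1819168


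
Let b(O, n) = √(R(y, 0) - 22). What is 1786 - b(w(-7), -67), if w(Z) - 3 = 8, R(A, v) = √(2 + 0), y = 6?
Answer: 1786 - √(-22 + √2) ≈ 1786.0 - 4.5372*I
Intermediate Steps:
R(A, v) = √2
w(Z) = 11 (w(Z) = 3 + 8 = 11)
b(O, n) = √(-22 + √2) (b(O, n) = √(√2 - 22) = √(-22 + √2))
1786 - b(w(-7), -67) = 1786 - √(-22 + √2)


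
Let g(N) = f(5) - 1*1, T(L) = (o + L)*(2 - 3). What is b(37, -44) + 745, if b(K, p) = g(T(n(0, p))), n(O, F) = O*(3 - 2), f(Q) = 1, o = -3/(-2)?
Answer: 745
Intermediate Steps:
o = 3/2 (o = -3*(-1/2) = 3/2 ≈ 1.5000)
n(O, F) = O (n(O, F) = O*1 = O)
T(L) = -3/2 - L (T(L) = (3/2 + L)*(2 - 3) = (3/2 + L)*(-1) = -3/2 - L)
g(N) = 0 (g(N) = 1 - 1*1 = 1 - 1 = 0)
b(K, p) = 0
b(37, -44) + 745 = 0 + 745 = 745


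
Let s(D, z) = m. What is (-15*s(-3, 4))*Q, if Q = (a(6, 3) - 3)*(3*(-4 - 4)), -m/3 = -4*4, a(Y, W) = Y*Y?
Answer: 570240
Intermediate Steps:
a(Y, W) = Y²
m = 48 (m = -(-12)*4 = -3*(-16) = 48)
s(D, z) = 48
Q = -792 (Q = (6² - 3)*(3*(-4 - 4)) = (36 - 3)*(3*(-8)) = 33*(-24) = -792)
(-15*s(-3, 4))*Q = -15*48*(-792) = -720*(-792) = 570240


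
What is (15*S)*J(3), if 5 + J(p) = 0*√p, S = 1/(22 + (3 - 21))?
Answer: -75/4 ≈ -18.750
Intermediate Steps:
S = ¼ (S = 1/(22 - 18) = 1/4 = ¼ ≈ 0.25000)
J(p) = -5 (J(p) = -5 + 0*√p = -5 + 0 = -5)
(15*S)*J(3) = (15*(¼))*(-5) = (15/4)*(-5) = -75/4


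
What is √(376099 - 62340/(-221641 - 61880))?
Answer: √3359157656011311/94507 ≈ 613.27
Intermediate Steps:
√(376099 - 62340/(-221641 - 61880)) = √(376099 - 62340/(-283521)) = √(376099 - 62340*(-1/283521)) = √(376099 + 20780/94507) = √(35544008973/94507) = √3359157656011311/94507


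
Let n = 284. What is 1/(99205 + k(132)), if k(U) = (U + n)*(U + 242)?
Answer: 1/254789 ≈ 3.9248e-6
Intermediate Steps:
k(U) = (242 + U)*(284 + U) (k(U) = (U + 284)*(U + 242) = (284 + U)*(242 + U) = (242 + U)*(284 + U))
1/(99205 + k(132)) = 1/(99205 + (68728 + 132² + 526*132)) = 1/(99205 + (68728 + 17424 + 69432)) = 1/(99205 + 155584) = 1/254789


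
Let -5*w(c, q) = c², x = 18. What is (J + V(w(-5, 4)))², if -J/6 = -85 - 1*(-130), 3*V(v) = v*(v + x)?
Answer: 765625/9 ≈ 85070.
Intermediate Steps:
w(c, q) = -c²/5
V(v) = v*(18 + v)/3 (V(v) = (v*(v + 18))/3 = (v*(18 + v))/3 = v*(18 + v)/3)
J = -270 (J = -6*(-85 - 1*(-130)) = -6*(-85 + 130) = -6*45 = -270)
(J + V(w(-5, 4)))² = (-270 + (-⅕*(-5)²)*(18 - ⅕*(-5)²)/3)² = (-270 + (-⅕*25)*(18 - ⅕*25)/3)² = (-270 + (⅓)*(-5)*(18 - 5))² = (-270 + (⅓)*(-5)*13)² = (-270 - 65/3)² = (-875/3)² = 765625/9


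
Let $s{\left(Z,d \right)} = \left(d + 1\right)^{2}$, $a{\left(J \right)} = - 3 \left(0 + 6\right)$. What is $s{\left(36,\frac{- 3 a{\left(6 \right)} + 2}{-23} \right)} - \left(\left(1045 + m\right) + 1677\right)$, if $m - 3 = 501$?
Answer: $- \frac{1705465}{529} \approx -3223.9$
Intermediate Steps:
$m = 504$ ($m = 3 + 501 = 504$)
$a{\left(J \right)} = -18$ ($a{\left(J \right)} = \left(-3\right) 6 = -18$)
$s{\left(Z,d \right)} = \left(1 + d\right)^{2}$
$s{\left(36,\frac{- 3 a{\left(6 \right)} + 2}{-23} \right)} - \left(\left(1045 + m\right) + 1677\right) = \left(1 + \frac{\left(-3\right) \left(-18\right) + 2}{-23}\right)^{2} - \left(\left(1045 + 504\right) + 1677\right) = \left(1 + \left(54 + 2\right) \left(- \frac{1}{23}\right)\right)^{2} - \left(1549 + 1677\right) = \left(1 + 56 \left(- \frac{1}{23}\right)\right)^{2} - 3226 = \left(1 - \frac{56}{23}\right)^{2} - 3226 = \left(- \frac{33}{23}\right)^{2} - 3226 = \frac{1089}{529} - 3226 = - \frac{1705465}{529}$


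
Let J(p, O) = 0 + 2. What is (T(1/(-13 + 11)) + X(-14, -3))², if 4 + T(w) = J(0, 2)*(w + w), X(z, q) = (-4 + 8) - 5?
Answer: 49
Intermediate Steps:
J(p, O) = 2
X(z, q) = -1 (X(z, q) = 4 - 5 = -1)
T(w) = -4 + 4*w (T(w) = -4 + 2*(w + w) = -4 + 2*(2*w) = -4 + 4*w)
(T(1/(-13 + 11)) + X(-14, -3))² = ((-4 + 4/(-13 + 11)) - 1)² = ((-4 + 4/(-2)) - 1)² = ((-4 + 4*(-½)) - 1)² = ((-4 - 2) - 1)² = (-6 - 1)² = (-7)² = 49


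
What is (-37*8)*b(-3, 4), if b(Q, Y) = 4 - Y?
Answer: 0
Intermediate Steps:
(-37*8)*b(-3, 4) = (-37*8)*(4 - 1*4) = -296*(4 - 4) = -296*0 = 0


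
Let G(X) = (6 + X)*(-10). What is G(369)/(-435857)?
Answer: 3750/435857 ≈ 0.0086037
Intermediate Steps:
G(X) = -60 - 10*X
G(369)/(-435857) = (-60 - 10*369)/(-435857) = (-60 - 3690)*(-1/435857) = -3750*(-1/435857) = 3750/435857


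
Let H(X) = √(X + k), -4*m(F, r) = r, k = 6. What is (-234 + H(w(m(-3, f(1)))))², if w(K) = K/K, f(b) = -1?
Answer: (234 - √7)² ≈ 53525.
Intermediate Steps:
m(F, r) = -r/4
w(K) = 1
H(X) = √(6 + X) (H(X) = √(X + 6) = √(6 + X))
(-234 + H(w(m(-3, f(1)))))² = (-234 + √(6 + 1))² = (-234 + √7)²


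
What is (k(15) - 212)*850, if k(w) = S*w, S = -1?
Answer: -192950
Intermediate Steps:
k(w) = -w
(k(15) - 212)*850 = (-1*15 - 212)*850 = (-15 - 212)*850 = -227*850 = -192950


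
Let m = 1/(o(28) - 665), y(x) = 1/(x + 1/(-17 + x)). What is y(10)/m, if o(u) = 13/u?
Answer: -809/12 ≈ -67.417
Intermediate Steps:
m = -28/18607 (m = 1/(13/28 - 665) = 1/(-18607/28) = -28/18607 ≈ -0.0015048)
y(10)/m = ((-17 + 10)/(1 + 10² - 17*10))/(-28/18607) = (-7/(1 + 100 - 170))*(-18607/28) = (-7/(-69))*(-18607/28) = -1/69*(-7)*(-18607/28) = (7/69)*(-18607/28) = -809/12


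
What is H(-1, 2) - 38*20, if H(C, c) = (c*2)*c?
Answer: -752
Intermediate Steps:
H(C, c) = 2*c**2 (H(C, c) = (2*c)*c = 2*c**2)
H(-1, 2) - 38*20 = 2*2**2 - 38*20 = 2*4 - 760 = 8 - 760 = -752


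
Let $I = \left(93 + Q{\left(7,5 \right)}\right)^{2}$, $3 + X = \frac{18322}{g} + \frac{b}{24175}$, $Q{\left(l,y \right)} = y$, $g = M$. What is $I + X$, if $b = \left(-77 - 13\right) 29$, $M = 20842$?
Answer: $\frac{483790375208}{50385535} \approx 9601.8$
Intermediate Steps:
$g = 20842$
$b = -2610$ ($b = \left(-90\right) 29 = -2610$)
$X = - \frac{112302932}{50385535}$ ($X = -3 + \left(\frac{18322}{20842} - \frac{2610}{24175}\right) = -3 + \left(18322 \cdot \frac{1}{20842} - \frac{522}{4835}\right) = -3 + \left(\frac{9161}{10421} - \frac{522}{4835}\right) = -3 + \frac{38853673}{50385535} = - \frac{112302932}{50385535} \approx -2.2289$)
$I = 9604$ ($I = \left(93 + 5\right)^{2} = 98^{2} = 9604$)
$I + X = 9604 - \frac{112302932}{50385535} = \frac{483790375208}{50385535}$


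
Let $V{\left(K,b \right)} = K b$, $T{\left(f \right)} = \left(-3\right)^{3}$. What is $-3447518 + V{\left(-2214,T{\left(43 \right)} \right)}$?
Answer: $-3387740$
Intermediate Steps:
$T{\left(f \right)} = -27$
$-3447518 + V{\left(-2214,T{\left(43 \right)} \right)} = -3447518 - -59778 = -3447518 + 59778 = -3387740$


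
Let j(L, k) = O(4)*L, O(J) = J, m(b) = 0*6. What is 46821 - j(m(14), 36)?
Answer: 46821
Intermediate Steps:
m(b) = 0
j(L, k) = 4*L
46821 - j(m(14), 36) = 46821 - 4*0 = 46821 - 1*0 = 46821 + 0 = 46821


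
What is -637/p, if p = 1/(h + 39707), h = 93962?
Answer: -85147153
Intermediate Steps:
p = 1/133669 (p = 1/(93962 + 39707) = 1/133669 ≈ 7.4812e-6)
-637/p = -637/1/133669 = -637*133669 = -85147153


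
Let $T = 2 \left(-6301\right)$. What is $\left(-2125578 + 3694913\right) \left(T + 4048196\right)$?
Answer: $6333198909990$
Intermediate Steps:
$T = -12602$
$\left(-2125578 + 3694913\right) \left(T + 4048196\right) = \left(-2125578 + 3694913\right) \left(-12602 + 4048196\right) = 1569335 \cdot 4035594 = 6333198909990$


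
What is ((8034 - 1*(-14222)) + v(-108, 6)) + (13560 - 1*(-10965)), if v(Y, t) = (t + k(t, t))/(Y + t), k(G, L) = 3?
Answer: 1590551/34 ≈ 46781.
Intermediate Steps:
v(Y, t) = (3 + t)/(Y + t) (v(Y, t) = (t + 3)/(Y + t) = (3 + t)/(Y + t))
((8034 - 1*(-14222)) + v(-108, 6)) + (13560 - 1*(-10965)) = ((8034 - 1*(-14222)) + (3 + 6)/(-108 + 6)) + (13560 - 1*(-10965)) = ((8034 + 14222) + 9/(-102)) + (13560 + 10965) = (22256 - 1/102*9) + 24525 = (22256 - 3/34) + 24525 = 756701/34 + 24525 = 1590551/34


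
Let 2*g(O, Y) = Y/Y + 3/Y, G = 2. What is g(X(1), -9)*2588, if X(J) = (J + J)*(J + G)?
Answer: 2588/3 ≈ 862.67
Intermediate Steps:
X(J) = 2*J*(2 + J) (X(J) = (J + J)*(J + 2) = (2*J)*(2 + J) = 2*J*(2 + J))
g(O, Y) = 1/2 + 3/(2*Y) (g(O, Y) = (Y/Y + 3/Y)/2 = (1 + 3/Y)/2 = 1/2 + 3/(2*Y))
g(X(1), -9)*2588 = ((1/2)*(3 - 9)/(-9))*2588 = ((1/2)*(-1/9)*(-6))*2588 = (1/3)*2588 = 2588/3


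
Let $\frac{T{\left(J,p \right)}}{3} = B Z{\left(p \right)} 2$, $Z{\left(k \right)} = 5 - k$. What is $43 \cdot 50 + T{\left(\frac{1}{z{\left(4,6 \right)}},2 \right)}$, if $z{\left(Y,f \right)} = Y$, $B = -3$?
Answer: $2096$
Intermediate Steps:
$T{\left(J,p \right)} = -90 + 18 p$ ($T{\left(J,p \right)} = 3 - 3 \left(5 - p\right) 2 = 3 \left(-15 + 3 p\right) 2 = 3 \left(-30 + 6 p\right) = -90 + 18 p$)
$43 \cdot 50 + T{\left(\frac{1}{z{\left(4,6 \right)}},2 \right)} = 43 \cdot 50 + \left(-90 + 18 \cdot 2\right) = 2150 + \left(-90 + 36\right) = 2150 - 54 = 2096$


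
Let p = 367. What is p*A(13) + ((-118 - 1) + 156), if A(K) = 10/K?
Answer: 4151/13 ≈ 319.31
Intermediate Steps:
p*A(13) + ((-118 - 1) + 156) = 367*(10/13) + ((-118 - 1) + 156) = 367*(10*(1/13)) + (-119 + 156) = 367*(10/13) + 37 = 3670/13 + 37 = 4151/13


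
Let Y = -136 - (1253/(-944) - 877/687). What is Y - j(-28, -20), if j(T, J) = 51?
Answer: -119586037/648528 ≈ -184.40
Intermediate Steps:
Y = -86511109/648528 (Y = -136 - (1253*(-1/944) - 877*1/687) = -136 - (-1253/944 - 877/687) = -136 - 1*(-1688699/648528) = -136 + 1688699/648528 = -86511109/648528 ≈ -133.40)
Y - j(-28, -20) = -86511109/648528 - 1*51 = -86511109/648528 - 51 = -119586037/648528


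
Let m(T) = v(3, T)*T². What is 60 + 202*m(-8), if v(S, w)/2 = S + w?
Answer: -129220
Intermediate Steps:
v(S, w) = 2*S + 2*w (v(S, w) = 2*(S + w) = 2*S + 2*w)
m(T) = T²*(6 + 2*T) (m(T) = (2*3 + 2*T)*T² = (6 + 2*T)*T² = T²*(6 + 2*T))
60 + 202*m(-8) = 60 + 202*(2*(-8)²*(3 - 8)) = 60 + 202*(2*64*(-5)) = 60 + 202*(-640) = 60 - 129280 = -129220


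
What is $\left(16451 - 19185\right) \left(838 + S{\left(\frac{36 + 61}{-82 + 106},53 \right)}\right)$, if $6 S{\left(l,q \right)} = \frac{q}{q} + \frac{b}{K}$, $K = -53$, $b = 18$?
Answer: $- \frac{364331473}{159} \approx -2.2914 \cdot 10^{6}$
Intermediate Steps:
$S{\left(l,q \right)} = \frac{35}{318}$ ($S{\left(l,q \right)} = \frac{\frac{q}{q} + \frac{18}{-53}}{6} = \frac{1 + 18 \left(- \frac{1}{53}\right)}{6} = \frac{1 - \frac{18}{53}}{6} = \frac{1}{6} \cdot \frac{35}{53} = \frac{35}{318}$)
$\left(16451 - 19185\right) \left(838 + S{\left(\frac{36 + 61}{-82 + 106},53 \right)}\right) = \left(16451 - 19185\right) \left(838 + \frac{35}{318}\right) = \left(-2734\right) \frac{266519}{318} = - \frac{364331473}{159}$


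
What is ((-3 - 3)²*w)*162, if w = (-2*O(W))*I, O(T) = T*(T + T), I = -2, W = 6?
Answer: 1679616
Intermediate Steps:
O(T) = 2*T² (O(T) = T*(2*T) = 2*T²)
w = 288 (w = -4*6²*(-2) = -4*36*(-2) = -2*72*(-2) = -144*(-2) = 288)
((-3 - 3)²*w)*162 = ((-3 - 3)²*288)*162 = ((-6)²*288)*162 = (36*288)*162 = 10368*162 = 1679616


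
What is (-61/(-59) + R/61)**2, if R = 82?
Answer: 73256481/12952801 ≈ 5.6556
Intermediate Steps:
(-61/(-59) + R/61)**2 = (-61/(-59) + 82/61)**2 = (-61*(-1/59) + 82*(1/61))**2 = (61/59 + 82/61)**2 = (8559/3599)**2 = 73256481/12952801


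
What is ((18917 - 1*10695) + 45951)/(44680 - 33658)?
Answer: 54173/11022 ≈ 4.9150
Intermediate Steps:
((18917 - 1*10695) + 45951)/(44680 - 33658) = ((18917 - 10695) + 45951)/11022 = (8222 + 45951)*(1/11022) = 54173*(1/11022) = 54173/11022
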